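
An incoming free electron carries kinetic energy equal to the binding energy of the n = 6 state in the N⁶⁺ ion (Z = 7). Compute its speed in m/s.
2.552e+06 m/s (or 0.85136% of c)

The binding energy at n = 6 for N⁶⁺ is:
E_6 = -13.6057 × 7²/6² = -18.5188694 eV
|E_6| = 18.5188694 eV

Convert to Joules:
KE = 18.5188694 eV × (1.602177 × 10⁻¹⁹ J/eV) = 2.96705e-18 J

Using KE = ½mv²:
v = √(2·KE/m_e)
v = √(2 × 2.96705e-18 J / 9.10938 × 10⁻³¹ kg)
v = 2.552e+06 m/s

This is approximately 0.85136% the speed of light.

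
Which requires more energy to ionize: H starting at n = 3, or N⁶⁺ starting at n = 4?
N⁶⁺ at n = 4 (E = -41.667456 eV)

Using E_n = -13.6057 Z² / n² eV:

H (Z = 1) at n = 3:
E = -13.6057 × 1² / 3² = -13.6057 × 1 / 9 = -1.511744444 eV

N⁶⁺ (Z = 7) at n = 4:
E = -13.6057 × 7² / 4² = -13.6057 × 49 / 16 = -41.667456250 eV

Since -41.667456250 eV < -1.511744444 eV,
N⁶⁺ at n = 4 is more tightly bound (requires more energy to ionize).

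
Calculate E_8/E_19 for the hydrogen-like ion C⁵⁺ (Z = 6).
5.640625

Using E_n = -13.6057 Z² / n² eV with Z = 6:

E_8 = -13.6057 × 6² / 8² = -489.8052 / 64 = -7.65320625000 eV
E_19 = -13.6057 × 6² / 19² = -489.8052 / 361 = -1.35680110803 eV

The ratio is:
E_8/E_19 = (-7.65320625000) / (-1.35680110803)
E_8/E_19 = (-489.8052/64) / (-489.8052/361)
E_8/E_19 = 361/64
E_8/E_19 = 5.640625
(Note: the Z² factors cancel in the ratio.)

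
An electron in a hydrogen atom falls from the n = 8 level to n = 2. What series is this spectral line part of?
Balmer series

The spectral series in hydrogen are named based on the final (lower) energy level:
- Lyman series: n_final = 1 (ultraviolet)
- Balmer series: n_final = 2 (visible/near-UV)
- Paschen series: n_final = 3 (infrared)
- Brackett series: n_final = 4 (infrared)
- Pfund series: n_final = 5 (far infrared)

Since this transition ends at n = 2, it belongs to the Balmer series.

For reference, this 8 → 2 line has photon energy
ΔE = 13.6057 eV × (1/2² - 1/8²) = 3.1888359 eV,
corresponding to wavelength λ = hc/ΔE = 1239.84 eV·nm / 3.1888359 eV = 388.806 nm in the visible/near-UV region.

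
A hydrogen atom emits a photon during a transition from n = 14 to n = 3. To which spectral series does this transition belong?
Paschen series

The spectral series in hydrogen are named based on the final (lower) energy level:
- Lyman series: n_final = 1 (ultraviolet)
- Balmer series: n_final = 2 (visible/near-UV)
- Paschen series: n_final = 3 (infrared)
- Brackett series: n_final = 4 (infrared)
- Pfund series: n_final = 5 (far infrared)

Since this transition ends at n = 3, it belongs to the Paschen series.

For reference, this 14 → 3 line has photon energy
ΔE = 13.6057 eV × (1/3² - 1/14²) = 1.442327608 eV,
corresponding to wavelength λ = hc/ΔE = 1239.84 eV·nm / 1.442327608 eV = 859.61053 nm in the infrared region.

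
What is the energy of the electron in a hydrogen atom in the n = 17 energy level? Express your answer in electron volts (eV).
-0.047079 eV

The energy levels of a hydrogen-like atom are given by:
E_n = -13.6057 eV / n²

For n = 17:
E_17 = -13.6057 eV / 17²
E_17 = -13.6057 eV / 289
E_17 = -0.047079 eV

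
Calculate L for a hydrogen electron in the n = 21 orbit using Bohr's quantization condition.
2.2146e-33 J·s (or 21ℏ)

In the Bohr model, angular momentum is quantized:
L = nℏ

where ℏ = h/(2π) = 1.054572e-34 J·s

For n = 21:
L = 21 × 1.054572e-34 J·s
L = 2.2146e-33 J·s

This can also be written as L = 21ℏ.
The angular momentum is an integer multiple of the reduced Planck constant.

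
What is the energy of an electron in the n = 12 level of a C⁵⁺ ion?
-3.401425 eV

For hydrogen-like ions, the energy levels scale with Z²:
E_n = -13.6057 Z² / n² eV

For C⁵⁺ (Z = 6) at n = 12:
E_12 = -13.6057 × 6² / 12²
E_12 = -13.6057 × 36 / 144
E_12 = -489.8052 / 144
E_12 = -3.401425 eV

The energy is 36 times more negative than hydrogen at the same n due to the stronger nuclear charge.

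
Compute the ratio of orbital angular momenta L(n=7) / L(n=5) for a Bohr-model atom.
1.400000

In the Bohr model, L_n = nℏ, so the ratio is purely the ratio of quantum numbers:

L_7/L_5 = 7ℏ / 5ℏ = 7/5 = 1.400000

The angular momentum scales linearly with n.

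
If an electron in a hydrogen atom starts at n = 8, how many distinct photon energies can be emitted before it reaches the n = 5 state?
6

The electron can occupy levels n = 5, 6, ..., 8 during de-excitation — that is m = 8 - 5 + 1 = 4 distinct levels.

The number of distinct spectral lines equals the number of ways to choose 2 of these m levels (each pair gives one possible emission transition):

Number of lines = m(m-1)/2 = 4×3/2 = 6

These correspond to all possible transitions between the 4 levels:
8 → 7, 8 → 6, 8 → 5, 7 → 6, 7 → 5, 6 → 5

Each transition produces a photon with a unique energy (and thus wavelength). This count does not depend on Z.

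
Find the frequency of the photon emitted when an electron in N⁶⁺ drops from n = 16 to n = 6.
3.85e+15 Hz

First, find the transition energy:
E_16 = -13.6057 × 7² / 16² = -2.6042 eV
E_6 = -13.6057 × 7² / 6² = -18.5189 eV
|ΔE| = |E_6 - E_16| = 15.9147 eV

Convert to Joules: E = 15.9147 eV × (1.602177 × 10⁻¹⁹ J/eV) = 2.5498e-18 J

Using E = hf:
f = E/h = 2.5498e-18 J / (6.62607 × 10⁻³⁴ J·s)
f = 3.85e+15 Hz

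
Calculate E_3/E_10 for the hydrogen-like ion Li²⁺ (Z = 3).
11.111111

Using E_n = -13.6057 Z² / n² eV with Z = 3:

E_3 = -13.6057 × 3² / 3² = -122.4513 / 9 = -13.605700000000 eV
E_10 = -13.6057 × 3² / 10² = -122.4513 / 100 = -1.224513000000 eV

The ratio is:
E_3/E_10 = (-13.605700000000) / (-1.224513000000)
E_3/E_10 = (-122.4513/9) / (-122.4513/100)
E_3/E_10 = 100/9
E_3/E_10 = 11.111111
(Note: the Z² factors cancel in the ratio.)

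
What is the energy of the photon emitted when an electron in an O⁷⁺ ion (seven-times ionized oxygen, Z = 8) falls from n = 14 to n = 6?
19.74523 eV

The energy levels are E_n = -13.6057 Z² eV / n².

Energy at n = 14: E_14 = -13.6057 × 8² / 14² = -4.44267755 eV
Energy at n = 6: E_6 = -13.6057 × 8² / 6² = -24.18791111 eV

For emission (electron falling to lower state), the photon energy is:
E_photon = E_14 - E_6 = |-4.44267755 - (-24.18791111)|
E_photon = 19.74523 eV

This energy is carried away by the emitted photon.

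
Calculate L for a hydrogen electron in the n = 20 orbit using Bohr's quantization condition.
2.109e-33 J·s (or 20ℏ)

In the Bohr model, angular momentum is quantized:
L = nℏ

where ℏ = h/(2π) = 1.05457e-34 J·s

For n = 20:
L = 20 × 1.05457e-34 J·s
L = 2.109e-33 J·s

This can also be written as L = 20ℏ.
The angular momentum is an integer multiple of the reduced Planck constant.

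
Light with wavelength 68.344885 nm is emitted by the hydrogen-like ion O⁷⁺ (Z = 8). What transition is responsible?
n = 12 → n = 6

First, find the photon energy from the wavelength (hc = 1239.84 eV·nm):
E = hc/λ = 1239.84 eV·nm / 68.344885 nm = 18.140933 eV

The energy levels of O⁷⁺ satisfy E_n = -13.6057 × 8² / n² eV, so an emission n_i → n_f releases
ΔE = 13.6057 × 8² × (1/n_f² − 1/n_i²) eV.

Setting ΔE equal to the photon energy:
1/n_f² − 1/n_i² = 18.140933 / (13.6057 × 8²) = 0.020833333

Since 1/n_i² must be positive, we need 1/n_f² > 0.020833333, i.e. n_f ≤ 6. For each allowed n_f, solve n_i = (1/n_f² − 0.020833333)^(−1/2) and check whether it is a whole number:
  n_f = 1: 1/n_i² = 1.000000000 − 0.020833333 = 0.979166667 → n_i = 1.011  (not an integer) ✗
  n_f = 2: 1/n_i² = 0.250000000 − 0.020833333 = 0.229166667 → n_i = 2.089  (not an integer) ✗
  n_f = 3: 1/n_i² = 0.111111111 − 0.020833333 = 0.090277778 → n_i = 3.328  (not an integer) ✗
  n_f = 4: 1/n_i² = 0.062500000 − 0.020833333 = 0.041666667 → n_i = 4.899  (not an integer) ✗
  n_f = 5: 1/n_i² = 0.040000000 − 0.020833333 = 0.019166667 → n_i = 7.223  (not an integer) ✗
  n_f = 6: 1/n_i² = 0.027777778 − 0.020833333 = 0.006944445 → n_i = 12.000  → integer, n_i = 12 ✓

Only n_f = 6 gives an integer upper level, n_i = 12.

The transition is from n = 12 to n = 6 (emission).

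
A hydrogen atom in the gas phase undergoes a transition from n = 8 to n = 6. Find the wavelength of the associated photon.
7498.41023 nm

First, find the transition energy using E_n = -13.6057 / n² eV:
E_8 = -13.6057 / 8² = -0.21258906250 eV
E_6 = -13.6057 / 6² = -0.37793611111 eV

Photon energy: |ΔE| = |E_6 - E_8| = 0.16534704861 eV

Convert to wavelength using E = hc/λ with hc = 1239.84 eV·nm:
λ = hc/E = 1239.84 eV·nm / 0.16534704861 eV
λ = 7498.41023 nm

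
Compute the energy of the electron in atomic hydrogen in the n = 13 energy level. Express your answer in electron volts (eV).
-0.080507 eV

The energy levels of a hydrogen-like atom are given by:
E_n = -13.6057 eV / n²

For n = 13:
E_13 = -13.6057 eV / 13²
E_13 = -13.6057 eV / 169
E_13 = -0.080507 eV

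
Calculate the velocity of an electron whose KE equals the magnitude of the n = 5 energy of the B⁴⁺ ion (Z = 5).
2.18769e+06 m/s (or 0.73% of c)

The binding energy at n = 5 for B⁴⁺ is:
E_5 = -13.6057 × 5²/5² = -13.6057000 eV
|E_5| = 13.6057000 eV

Convert to Joules:
KE = 13.6057000 eV × (1.602177 × 10⁻¹⁹ J/eV) = 2.1798740e-18 J

Using KE = ½mv²:
v = √(2·KE/m_e)
v = √(2 × 2.1798740e-18 J / 9.10938 × 10⁻³¹ kg)
v = 2.18769e+06 m/s

This is approximately 0.73% the speed of light.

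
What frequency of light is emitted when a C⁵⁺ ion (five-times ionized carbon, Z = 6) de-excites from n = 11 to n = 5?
3.76e+15 Hz

First, find the transition energy:
E_11 = -13.6057 × 6² / 11² = -4.047977 eV
E_5 = -13.6057 × 6² / 5² = -19.592208 eV
|ΔE| = |E_5 - E_11| = 15.544231 eV

Convert to Joules: E = 15.544231 eV × (1.602177 × 10⁻¹⁹ J/eV) = 2.4905e-18 J

Using E = hf:
f = E/h = 2.4905e-18 J / (6.62607 × 10⁻³⁴ J·s)
f = 3.76e+15 Hz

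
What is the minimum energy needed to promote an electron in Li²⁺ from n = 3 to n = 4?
5.95 eV

The energy levels of a hydrogen-like atom are E_n = -13.6057 Z² eV / n².

Energy at n = 3: E_3 = -13.6057 × 3² / 3² = -13.60570 eV
Energy at n = 4: E_4 = -13.6057 × 3² / 4² = -7.65321 eV

The excitation energy is the difference:
ΔE = E_4 - E_3
ΔE = -7.65321 - (-13.60570)
ΔE = 5.95 eV

Since this is positive, energy must be absorbed (photon absorption).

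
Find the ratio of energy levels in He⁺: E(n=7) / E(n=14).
4.000

Using E_n = -13.6057 Z² / n² eV with Z = 2:

E_7 = -13.6057 × 2² / 7² = -54.4228 / 49 = -1.110669388 eV
E_14 = -13.6057 × 2² / 14² = -54.4228 / 196 = -0.277667347 eV

The ratio is:
E_7/E_14 = (-1.110669388) / (-0.277667347)
E_7/E_14 = (-54.4228/49) / (-54.4228/196)
E_7/E_14 = 196/49
E_7/E_14 = 4.000
(Note: the Z² factors cancel in the ratio.)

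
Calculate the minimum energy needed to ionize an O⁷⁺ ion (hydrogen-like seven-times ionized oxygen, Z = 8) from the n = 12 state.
6.047 eV

The ionization energy is the energy needed to remove the electron completely (n → ∞).

For a hydrogen-like ion with Z = 8, E_n = -13.6057 Z² / n² eV.

At n = 12: E_12 = -13.6057 × 8² / 12² = -6.046978 eV
At n = ∞: E_∞ = 0 eV

Ionization energy = E_∞ - E_12 = 0 - (-6.046978) = 6.046978 eV
Ionization energy ≈ 6.047 eV

This is also called the binding energy of the electron in state n = 12.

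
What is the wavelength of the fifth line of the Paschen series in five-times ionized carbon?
26.510 nm

The lines of a series are numbered from the longest wavelength (smallest ΔE) outward; the fifth line is the transition from n = n_f + 5 to n_f.
The Paschen series has all transitions ending at n_f = 3.

For C⁵⁺ (Z = 6), the fifth line (ε-line) is the jump from n = 8 to n = 3:
E_8 = -13.6057 × 6² / 8² = -7.65321 eV
E_3 = -13.6057 × 6² / 3² = -54.42280 eV
ΔE = E_8 - E_3 = 46.76959 eV

λ = hc/E = 1239.84 eV·nm / 46.76959 eV
λ = 26.510 nm

This is the ε-line of the Paschen series in C⁵⁺.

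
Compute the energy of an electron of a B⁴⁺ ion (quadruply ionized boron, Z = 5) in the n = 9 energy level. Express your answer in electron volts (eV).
-4.20 eV

The energy levels of a hydrogen-like atom are given by:
E_n = -13.6057 Z² / n² eV  (with Z = 5 for B⁴⁺)

For n = 9:
E_9 = -13.6057 × 5² / 9²
E_9 = -13.6057 × 25 / 81
E_9 = -4.20 eV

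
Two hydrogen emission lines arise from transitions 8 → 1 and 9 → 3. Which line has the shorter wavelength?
8 → 1

Calculate the energy for each transition:

Transition 8 → 1:
ΔE₁ = |E_1 - E_8| = |-13.6057/1² - (-13.6057/8²)|
ΔE₁ = |-13.6057000000 - (-0.2125890625)| = 13.3931109 eV

Transition 9 → 3:
ΔE₂ = |E_3 - E_9| = |-13.6057/3² - (-13.6057/9²)|
ΔE₂ = |-1.5117444444 - (-0.1679716049)| = 1.3437728 eV

Since 13.3931109 eV > 1.3437728 eV, the transition 8 → 1 emits the more energetic photon.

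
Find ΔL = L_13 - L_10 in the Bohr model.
3.164e-34 J·s (or 3ℏ)

In the Bohr model, L_n = nℏ where ℏ = 1.05457e-34 J·s.

L_13 = 13ℏ = 1.37094e-33 J·s
L_10 = 10ℏ = 1.05457e-33 J·s

ΔL = L_13 - L_10 = (13 - 10)ℏ = 3ℏ
ΔL = 3 × 1.05457e-34 J·s = 3.164e-34 J·s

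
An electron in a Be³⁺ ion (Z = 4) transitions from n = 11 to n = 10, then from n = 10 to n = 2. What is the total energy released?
52.62 eV

The energy levels of Be³⁺ are E_n = -13.6057 × 4² / n² eV.

First transition (11 → 10):
ΔE₁ = |E_10 - E_11|
ΔE₁ = |-2.17691200 - (-1.79910083)| = 0.37781 eV

Second transition (10 → 2):
ΔE₂ = |E_2 - E_10|
ΔE₂ = |-54.42280000 - (-2.17691200)| = 52.24589 eV

Total energy released:
E_total = ΔE₁ + ΔE₂ = 0.37781 + 52.24589 = 52.62 eV

Note: This equals the direct transition 11 → 2: 52.62 eV ✓
Energy is conserved regardless of the path taken.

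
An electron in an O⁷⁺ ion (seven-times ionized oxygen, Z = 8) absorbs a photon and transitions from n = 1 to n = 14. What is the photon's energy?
866.32212 eV

The energy levels of a hydrogen-like atom are E_n = -13.6057 Z² eV / n².

Energy at n = 1: E_1 = -13.6057 × 8² / 1² = -870.76480000 eV
Energy at n = 14: E_14 = -13.6057 × 8² / 14² = -4.44267755 eV

The excitation energy is the difference:
ΔE = E_14 - E_1
ΔE = -4.44267755 - (-870.76480000)
ΔE = 866.32212 eV

Since this is positive, energy must be absorbed (photon absorption).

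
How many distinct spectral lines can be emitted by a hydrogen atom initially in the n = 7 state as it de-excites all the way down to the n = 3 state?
10

The electron can occupy levels n = 3, 4, ..., 7 during de-excitation — that is m = 7 - 3 + 1 = 5 distinct levels.

The number of distinct spectral lines equals the number of ways to choose 2 of these m levels (each pair gives one possible emission transition):

Number of lines = m(m-1)/2 = 5×4/2 = 10

These correspond to all possible transitions between the 5 levels:
7 → 6, 7 → 5, 7 → 4, 7 → 3, 6 → 5, 6 → 4, 6 → 3, 5 → 4...

Each transition produces a photon with a unique energy (and thus wavelength). This count does not depend on Z.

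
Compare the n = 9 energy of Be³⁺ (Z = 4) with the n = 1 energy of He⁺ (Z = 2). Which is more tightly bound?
He⁺ at n = 1 (E = -54.4228 eV)

Using E_n = -13.6057 Z² / n² eV:

Be³⁺ (Z = 4) at n = 9:
E = -13.6057 × 4² / 9² = -13.6057 × 16 / 81 = -2.6875457 eV

He⁺ (Z = 2) at n = 1:
E = -13.6057 × 2² / 1² = -13.6057 × 4 / 1 = -54.4228000 eV

Since -54.4228000 eV < -2.6875457 eV,
He⁺ at n = 1 is more tightly bound (requires more energy to ionize).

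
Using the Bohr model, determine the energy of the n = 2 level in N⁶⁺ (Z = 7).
-166.67 eV

For hydrogen-like ions, the energy levels scale with Z²:
E_n = -13.6057 Z² / n² eV

For N⁶⁺ (Z = 7) at n = 2:
E_2 = -13.6057 × 7² / 2²
E_2 = -13.6057 × 49 / 4
E_2 = -666.6793 / 4
E_2 = -166.67 eV

The energy is 49 times more negative than hydrogen at the same n due to the stronger nuclear charge.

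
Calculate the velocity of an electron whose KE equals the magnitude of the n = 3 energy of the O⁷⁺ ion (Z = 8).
5.8338e+06 m/s (or 1.95% of c)

The binding energy at n = 3 for O⁷⁺ is:
E_3 = -13.6057 × 8²/3² = -96.751644 eV
|E_3| = 96.751644 eV

Convert to Joules:
KE = 96.751644 eV × (1.602177 × 10⁻¹⁹ J/eV) = 1.550133e-17 J

Using KE = ½mv²:
v = √(2·KE/m_e)
v = √(2 × 1.550133e-17 J / 9.10938 × 10⁻³¹ kg)
v = 5.8338e+06 m/s

This is approximately 1.95% the speed of light.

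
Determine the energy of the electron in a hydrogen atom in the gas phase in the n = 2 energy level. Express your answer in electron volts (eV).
-3.401 eV

The energy levels of a hydrogen-like atom are given by:
E_n = -13.6057 eV / n²

For n = 2:
E_2 = -13.6057 eV / 2²
E_2 = -13.6057 eV / 4
E_2 = -3.401 eV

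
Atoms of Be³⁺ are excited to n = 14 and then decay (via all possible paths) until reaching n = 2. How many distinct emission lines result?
78

The electron can occupy levels n = 2, 3, ..., 14 during de-excitation — that is m = 14 - 2 + 1 = 13 distinct levels.

The number of distinct spectral lines equals the number of ways to choose 2 of these m levels (each pair gives one possible emission transition):

Number of lines = m(m-1)/2 = 13×12/2 = 78

These correspond to all possible transitions between the 13 levels:
14 → 13, 14 → 12, 14 → 11, 14 → 10, 14 → 9, 14 → 8, 14 → 7, 14 → 6...

Each transition produces a photon with a unique energy (and thus wavelength). This count does not depend on Z.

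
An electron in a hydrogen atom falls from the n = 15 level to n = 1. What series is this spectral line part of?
Lyman series

The spectral series in hydrogen are named based on the final (lower) energy level:
- Lyman series: n_final = 1 (ultraviolet)
- Balmer series: n_final = 2 (visible/near-UV)
- Paschen series: n_final = 3 (infrared)
- Brackett series: n_final = 4 (infrared)
- Pfund series: n_final = 5 (far infrared)

Since this transition ends at n = 1, it belongs to the Lyman series.

For reference, this 15 → 1 line has photon energy
ΔE = 13.6057 eV × (1/1² - 1/15²) = 13.545230 eV,
corresponding to wavelength λ = hc/ΔE = 1239.84 eV·nm / 13.545230 eV = 91.5333 nm in the ultraviolet region.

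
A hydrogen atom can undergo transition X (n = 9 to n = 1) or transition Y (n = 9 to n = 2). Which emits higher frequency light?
9 → 1

Calculate the energy for each transition:

Transition 9 → 1:
ΔE₁ = |E_1 - E_9| = |-13.6057/1² - (-13.6057/9²)|
ΔE₁ = |-13.605700000 - (-0.167971605)| = 13.437728 eV

Transition 9 → 2:
ΔE₂ = |E_2 - E_9| = |-13.6057/2² - (-13.6057/9²)|
ΔE₂ = |-3.401425000 - (-0.167971605)| = 3.233453 eV

Since 13.437728 eV > 3.233453 eV, the transition 9 → 1 emits the more energetic photon.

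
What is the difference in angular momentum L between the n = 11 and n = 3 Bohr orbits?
8.43657e-34 J·s (or 8ℏ)

In the Bohr model, L_n = nℏ where ℏ = 1.0545718e-34 J·s.

L_11 = 11ℏ = 1.1600290e-33 J·s
L_3 = 3ℏ = 3.1637154e-34 J·s

ΔL = L_11 - L_3 = (11 - 3)ℏ = 8ℏ
ΔL = 8 × 1.0545718e-34 J·s = 8.43657e-34 J·s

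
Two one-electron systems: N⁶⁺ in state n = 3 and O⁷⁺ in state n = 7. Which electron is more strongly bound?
N⁶⁺ at n = 3 (E = -74.07548 eV)

Using E_n = -13.6057 Z² / n² eV:

N⁶⁺ (Z = 7) at n = 3:
E = -13.6057 × 7² / 3² = -13.6057 × 49 / 9 = -74.07547778 eV

O⁷⁺ (Z = 8) at n = 7:
E = -13.6057 × 8² / 7² = -13.6057 × 64 / 49 = -17.77071020 eV

Since -74.07547778 eV < -17.77071020 eV,
N⁶⁺ at n = 3 is more tightly bound (requires more energy to ionize).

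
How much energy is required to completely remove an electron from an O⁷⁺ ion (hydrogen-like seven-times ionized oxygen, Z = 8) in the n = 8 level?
13.60570 eV

The ionization energy is the energy needed to remove the electron completely (n → ∞).

For a hydrogen-like ion with Z = 8, E_n = -13.6057 Z² / n² eV.

At n = 8: E_8 = -13.6057 × 8² / 8² = -13.60570000 eV
At n = ∞: E_∞ = 0 eV

Ionization energy = E_∞ - E_8 = 0 - (-13.60570000) = 13.60570000 eV
Ionization energy ≈ 13.60570 eV

This is also called the binding energy of the electron in state n = 8.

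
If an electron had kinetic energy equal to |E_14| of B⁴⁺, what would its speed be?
7.81319e+05 m/s (or 0.26062% of c)

The binding energy at n = 14 for B⁴⁺ is:
E_14 = -13.6057 × 5²/14² = -1.73542092 eV
|E_14| = 1.73542092 eV

Convert to Joules:
KE = 1.73542092 eV × (1.602177 × 10⁻¹⁹ J/eV) = 2.7804515e-19 J

Using KE = ½mv²:
v = √(2·KE/m_e)
v = √(2 × 2.7804515e-19 J / 9.10938 × 10⁻³¹ kg)
v = 7.81319e+05 m/s

This is approximately 0.26062% the speed of light.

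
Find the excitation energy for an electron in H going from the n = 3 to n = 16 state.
1.4586 eV

The energy levels of a hydrogen-like atom are E_n = -13.6057 eV / n².

Energy at n = 3: E_3 = -13.6057 / 3² = -1.5117444 eV
Energy at n = 16: E_16 = -13.6057 / 16² = -0.0531473 eV

The excitation energy is the difference:
ΔE = E_16 - E_3
ΔE = -0.0531473 - (-1.5117444)
ΔE = 1.4586 eV

Since this is positive, energy must be absorbed (photon absorption).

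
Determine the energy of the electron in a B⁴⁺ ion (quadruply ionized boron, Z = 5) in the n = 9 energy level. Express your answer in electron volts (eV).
-4.20 eV

The energy levels of a hydrogen-like atom are given by:
E_n = -13.6057 Z² / n² eV  (with Z = 5 for B⁴⁺)

For n = 9:
E_9 = -13.6057 × 5² / 9²
E_9 = -13.6057 × 25 / 81
E_9 = -4.20 eV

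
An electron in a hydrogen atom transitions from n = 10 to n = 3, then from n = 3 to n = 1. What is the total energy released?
13.46964 eV

The energy levels of hydrogen are E_n = -13.6057 / n² eV.

First transition (10 → 3):
ΔE₁ = |E_3 - E_10|
ΔE₁ = |-1.51174444444 - (-0.13605700000)| = 1.37568744 eV

Second transition (3 → 1):
ΔE₂ = |E_1 - E_3|
ΔE₂ = |-13.60570000000 - (-1.51174444444)| = 12.09395556 eV

Total energy released:
E_total = ΔE₁ + ΔE₂ = 1.37568744 + 12.09395556 = 13.46964 eV

Note: This equals the direct transition 10 → 1: 13.46964 eV ✓
Energy is conserved regardless of the path taken.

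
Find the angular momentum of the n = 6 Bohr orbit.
6.3274e-34 J·s (or 6ℏ)

In the Bohr model, angular momentum is quantized:
L = nℏ

where ℏ = h/(2π) = 1.054572e-34 J·s

For n = 6:
L = 6 × 1.054572e-34 J·s
L = 6.3274e-34 J·s

This can also be written as L = 6ℏ.
The angular momentum is an integer multiple of the reduced Planck constant.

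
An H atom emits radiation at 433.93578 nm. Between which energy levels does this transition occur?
n = 5 → n = 2

First, find the photon energy from the wavelength (hc = 1239.84 eV·nm):
E = hc/λ = 1239.84 eV·nm / 433.93578 nm = 2.8571970 eV

The energy levels of hydrogen satisfy E_n = -13.6057 / n² eV, so an emission n_i → n_f releases
ΔE = 13.6057 × (1/n_f² − 1/n_i²) eV.

Setting ΔE equal to the photon energy:
1/n_f² − 1/n_i² = 2.8571970 / 13.6057 = 0.21000000

Since 1/n_i² must be positive, we need 1/n_f² > 0.21000000, i.e. n_f ≤ 2. For each allowed n_f, solve n_i = (1/n_f² − 0.21000000)^(−1/2) and check whether it is a whole number:
  n_f = 1: 1/n_i² = 1.00000000 − 0.21000000 = 0.79000000 → n_i = 1.125  (not an integer) ✗
  n_f = 2: 1/n_i² = 0.25000000 − 0.21000000 = 0.04000000 → n_i = 5.000  → integer, n_i = 5 ✓

Only n_f = 2 gives an integer upper level, n_i = 5.

The transition is from n = 5 to n = 2 (emission).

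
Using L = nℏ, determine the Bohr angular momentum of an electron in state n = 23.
2.42552e-33 J·s (or 23ℏ)

In the Bohr model, angular momentum is quantized:
L = nℏ

where ℏ = h/(2π) = 1.0545718e-34 J·s

For n = 23:
L = 23 × 1.0545718e-34 J·s
L = 2.42552e-33 J·s

This can also be written as L = 23ℏ.
The angular momentum is an integer multiple of the reduced Planck constant.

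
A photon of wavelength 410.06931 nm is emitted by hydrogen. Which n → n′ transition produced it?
n = 6 → n = 2

First, find the photon energy from the wavelength (hc = 1239.84 eV·nm):
E = hc/λ = 1239.84 eV·nm / 410.06931 nm = 3.0234889 eV

The energy levels of hydrogen satisfy E_n = -13.6057 / n² eV, so an emission n_i → n_f releases
ΔE = 13.6057 × (1/n_f² − 1/n_i²) eV.

Setting ΔE equal to the photon energy:
1/n_f² − 1/n_i² = 3.0234889 / 13.6057 = 0.22222222

Since 1/n_i² must be positive, we need 1/n_f² > 0.22222222, i.e. n_f ≤ 2. For each allowed n_f, solve n_i = (1/n_f² − 0.22222222)^(−1/2) and check whether it is a whole number:
  n_f = 1: 1/n_i² = 1.00000000 − 0.22222222 = 0.77777778 → n_i = 1.134  (not an integer) ✗
  n_f = 2: 1/n_i² = 0.25000000 − 0.22222222 = 0.02777778 → n_i = 6.000  → integer, n_i = 6 ✓

Only n_f = 2 gives an integer upper level, n_i = 6.

The transition is from n = 6 to n = 2 (emission).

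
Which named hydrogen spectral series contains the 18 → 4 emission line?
Brackett series

The spectral series in hydrogen are named based on the final (lower) energy level:
- Lyman series: n_final = 1 (ultraviolet)
- Balmer series: n_final = 2 (visible/near-UV)
- Paschen series: n_final = 3 (infrared)
- Brackett series: n_final = 4 (infrared)
- Pfund series: n_final = 5 (far infrared)

Since this transition ends at n = 4, it belongs to the Brackett series.

For reference, this 18 → 4 line has photon energy
ΔE = 13.6057 eV × (1/4² - 1/18²) = 0.808363349 eV,
corresponding to wavelength λ = hc/ΔE = 1239.84 eV·nm / 0.808363349 eV = 1533.766 nm in the infrared region.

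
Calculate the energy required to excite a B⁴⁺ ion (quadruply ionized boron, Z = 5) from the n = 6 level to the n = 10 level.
6.047 eV

The energy levels of a hydrogen-like atom are E_n = -13.6057 Z² eV / n².

Energy at n = 6: E_6 = -13.6057 × 5² / 6² = -9.448403 eV
Energy at n = 10: E_10 = -13.6057 × 5² / 10² = -3.401425 eV

The excitation energy is the difference:
ΔE = E_10 - E_6
ΔE = -3.401425 - (-9.448403)
ΔE = 6.047 eV

Since this is positive, energy must be absorbed (photon absorption).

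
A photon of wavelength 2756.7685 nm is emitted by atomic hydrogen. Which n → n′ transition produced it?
n = 12 → n = 5

First, find the photon energy from the wavelength (hc = 1239.84 eV·nm):
E = hc/λ = 1239.84 eV·nm / 2756.7685 nm = 0.44974397 eV

The energy levels of hydrogen satisfy E_n = -13.6057 / n² eV, so an emission n_i → n_f releases
ΔE = 13.6057 × (1/n_f² − 1/n_i²) eV.

Setting ΔE equal to the photon energy:
1/n_f² − 1/n_i² = 0.44974397 / 13.6057 = 0.033055555

Since 1/n_i² must be positive, we need 1/n_f² > 0.033055555, i.e. n_f ≤ 5. For each allowed n_f, solve n_i = (1/n_f² − 0.033055555)^(−1/2) and check whether it is a whole number:
  n_f = 1: 1/n_i² = 1.000000000 − 0.033055555 = 0.966944445 → n_i = 1.017  (not an integer) ✗
  n_f = 2: 1/n_i² = 0.250000000 − 0.033055555 = 0.216944445 → n_i = 2.147  (not an integer) ✗
  n_f = 3: 1/n_i² = 0.111111111 − 0.033055555 = 0.078055556 → n_i = 3.579  (not an integer) ✗
  n_f = 4: 1/n_i² = 0.062500000 − 0.033055555 = 0.029444445 → n_i = 5.828  (not an integer) ✗
  n_f = 5: 1/n_i² = 0.040000000 − 0.033055555 = 0.006944445 → n_i = 12.000  → integer, n_i = 12 ✓

Only n_f = 5 gives an integer upper level, n_i = 12.

The transition is from n = 12 to n = 5 (emission).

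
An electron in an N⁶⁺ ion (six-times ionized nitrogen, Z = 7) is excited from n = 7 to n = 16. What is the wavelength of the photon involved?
112.69752 nm

First, find the transition energy using E_n = -13.6057 Z² / n² eV:
E_7 = -13.6057 × 7² / 7² = -13.60570000 eV
E_16 = -13.6057 × 7² / 16² = -2.60421602 eV

Photon energy: |ΔE| = |E_16 - E_7| = 11.00148398 eV

Convert to wavelength using E = hc/λ with hc = 1239.84 eV·nm:
λ = hc/E = 1239.84 eV·nm / 11.00148398 eV
λ = 112.69752 nm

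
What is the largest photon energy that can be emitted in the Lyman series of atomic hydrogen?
13.60570 eV

The series limit corresponds to the transition from n = ∞ to n = 1.
This is the highest energy (shortest wavelength) transition in the Lyman series.

E_∞ = 0 eV
E_1 = -13.6057 / 1² = -13.60570 eV

Energy at series limit:
ΔE = E_∞ - E_1 = 0 - (-13.60570) = 13.60570 eV

This energy equals the ionization energy from the n = 1 state of hydrogen.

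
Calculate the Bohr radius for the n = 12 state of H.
7.6202 nm (or 76.2015 Å)

The Bohr radius formula is:
r_n = n² a₀ / Z

where a₀ = 0.0529177 nm is the Bohr radius.

For H (Z = 1) at n = 12:
r_12 = 12² × 0.0529177 nm / 1
r_12 = 144 × 0.0529177 nm / 1
r_12 = 7.62015 nm / 1
r_12 = 7.6202 nm

The electron orbits at approximately 7.6202 nm from the nucleus.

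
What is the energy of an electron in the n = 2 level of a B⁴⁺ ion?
-85.036 eV

For hydrogen-like ions, the energy levels scale with Z²:
E_n = -13.6057 Z² / n² eV

For B⁴⁺ (Z = 5) at n = 2:
E_2 = -13.6057 × 5² / 2²
E_2 = -13.6057 × 25 / 4
E_2 = -340.1425 / 4
E_2 = -85.036 eV

The energy is 25 times more negative than hydrogen at the same n due to the stronger nuclear charge.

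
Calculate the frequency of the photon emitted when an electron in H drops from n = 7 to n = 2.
7.55321e+14 Hz

First, find the transition energy:
E_7 = -13.6057 / 7² = -0.27766735 eV
E_2 = -13.6057 / 2² = -3.40142500 eV
|ΔE| = |E_2 - E_7| = 3.12375765 eV

Convert to Joules: E = 3.12375765 eV × (1.602177 × 10⁻¹⁹ J/eV) = 5.0048127e-19 J

Using E = hf:
f = E/h = 5.0048127e-19 J / (6.62607 × 10⁻³⁴ J·s)
f = 7.55321e+14 Hz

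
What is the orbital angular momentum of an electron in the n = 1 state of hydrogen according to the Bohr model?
1.05457e-34 J·s (or 1ℏ)

In the Bohr model, angular momentum is quantized:
L = nℏ

where ℏ = h/(2π) = 1.0545718e-34 J·s

For n = 1:
L = 1 × 1.0545718e-34 J·s
L = 1.05457e-34 J·s

This can also be written as L = 1ℏ.
The angular momentum is an integer multiple of the reduced Planck constant.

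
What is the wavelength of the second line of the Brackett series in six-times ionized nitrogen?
53.5601 nm

The lines of a series are numbered from the longest wavelength (smallest ΔE) outward; the second line is the transition from n = n_f + 2 to n_f.
The Brackett series has all transitions ending at n_f = 4.

For N⁶⁺ (Z = 7), the second line (β-line) is the jump from n = 6 to n = 4:
E_6 = -13.6057 × 7² / 6² = -18.518869 eV
E_4 = -13.6057 × 7² / 4² = -41.667456 eV
ΔE = E_6 - E_4 = 23.148587 eV

λ = hc/E = 1239.84 eV·nm / 23.148587 eV
λ = 53.5601 nm

This is the β-line of the Brackett series in N⁶⁺.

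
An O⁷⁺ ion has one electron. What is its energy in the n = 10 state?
-8.7076 eV

For hydrogen-like ions, the energy levels scale with Z²:
E_n = -13.6057 Z² / n² eV

For O⁷⁺ (Z = 8) at n = 10:
E_10 = -13.6057 × 8² / 10²
E_10 = -13.6057 × 64 / 100
E_10 = -870.7648 / 100
E_10 = -8.7076 eV

The energy is 64 times more negative than hydrogen at the same n due to the stronger nuclear charge.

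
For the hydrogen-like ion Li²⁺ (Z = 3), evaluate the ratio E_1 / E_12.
144.00000

Using E_n = -13.6057 Z² / n² eV with Z = 3:

E_1 = -13.6057 × 3² / 1² = -122.4513 / 1 = -122.45130000000 eV
E_12 = -13.6057 × 3² / 12² = -122.4513 / 144 = -0.85035625000 eV

The ratio is:
E_1/E_12 = (-122.45130000000) / (-0.85035625000)
E_1/E_12 = (-122.4513/1) / (-122.4513/144)
E_1/E_12 = 144/1
E_1/E_12 = 144.00000
(Note: the Z² factors cancel in the ratio.)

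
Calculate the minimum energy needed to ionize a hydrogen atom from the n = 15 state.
0.060 eV

The ionization energy is the energy needed to remove the electron completely (n → ∞).

For hydrogen, E_n = -13.6057 eV / n².

At n = 15: E_15 = -13.6057 / 15² = -0.060470 eV
At n = ∞: E_∞ = 0 eV

Ionization energy = E_∞ - E_15 = 0 - (-0.060470) = 0.060470 eV
Ionization energy ≈ 0.060 eV

This is also called the binding energy of the electron in state n = 15.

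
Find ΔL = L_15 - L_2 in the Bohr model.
1.371e-33 J·s (or 13ℏ)

In the Bohr model, L_n = nℏ where ℏ = 1.05457e-34 J·s.

L_15 = 15ℏ = 1.58186e-33 J·s
L_2 = 2ℏ = 2.10914e-34 J·s

ΔL = L_15 - L_2 = (15 - 2)ℏ = 13ℏ
ΔL = 13 × 1.05457e-34 J·s = 1.371e-33 J·s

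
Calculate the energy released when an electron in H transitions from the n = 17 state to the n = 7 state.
0.23 eV

The energy levels are E_n = -13.6057 eV / n².

Energy at n = 17: E_17 = -13.6057 / 17² = -0.04708 eV
Energy at n = 7: E_7 = -13.6057 / 7² = -0.27767 eV

For emission (electron falling to lower state), the photon energy is:
E_photon = E_17 - E_7 = |-0.04708 - (-0.27767)|
E_photon = 0.23 eV

This energy is carried away by the emitted photon.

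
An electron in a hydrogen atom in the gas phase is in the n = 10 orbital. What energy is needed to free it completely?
0.136 eV

The ionization energy is the energy needed to remove the electron completely (n → ∞).

For hydrogen, E_n = -13.6057 eV / n².

At n = 10: E_10 = -13.6057 / 10² = -0.136057 eV
At n = ∞: E_∞ = 0 eV

Ionization energy = E_∞ - E_10 = 0 - (-0.136057) = 0.136057 eV
Ionization energy ≈ 0.136 eV

This is also called the binding energy of the electron in state n = 10.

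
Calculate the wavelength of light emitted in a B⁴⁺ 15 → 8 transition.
326.018 nm

First, find the transition energy using E_n = -13.6057 Z² / n² eV:
E_15 = -13.6057 × 5² / 15² = -1.5117444 eV
E_8 = -13.6057 × 5² / 8² = -5.3147266 eV

Photon energy: |ΔE| = |E_8 - E_15| = 3.8029822 eV

Convert to wavelength using E = hc/λ with hc = 1239.84 eV·nm:
λ = hc/E = 1239.84 eV·nm / 3.8029822 eV
λ = 326.018 nm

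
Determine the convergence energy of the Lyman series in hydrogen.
13.60570 eV

The series limit corresponds to the transition from n = ∞ to n = 1.
This is the highest energy (shortest wavelength) transition in the Lyman series.

E_∞ = 0 eV
E_1 = -13.6057 / 1² = -13.60570 eV

Energy at series limit:
ΔE = E_∞ - E_1 = 0 - (-13.60570) = 13.60570 eV

This energy equals the ionization energy from the n = 1 state of hydrogen.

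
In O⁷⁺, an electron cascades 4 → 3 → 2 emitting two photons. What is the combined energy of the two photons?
163.27 eV

The energy levels of O⁷⁺ are E_n = -13.6057 × 8² / n² eV.

First transition (4 → 3):
ΔE₁ = |E_3 - E_4|
ΔE₁ = |-96.75164444 - (-54.42280000)| = 42.32884 eV

Second transition (3 → 2):
ΔE₂ = |E_2 - E_3|
ΔE₂ = |-217.69120000 - (-96.75164444)| = 120.93956 eV

Total energy released:
E_total = ΔE₁ + ΔE₂ = 42.32884 + 120.93956 = 163.27 eV

Note: This equals the direct transition 4 → 2: 163.27 eV ✓
Energy is conserved regardless of the path taken.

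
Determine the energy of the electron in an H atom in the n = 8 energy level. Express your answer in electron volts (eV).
-0.213 eV

The energy levels of a hydrogen-like atom are given by:
E_n = -13.6057 eV / n²

For n = 8:
E_8 = -13.6057 eV / 8²
E_8 = -13.6057 eV / 64
E_8 = -0.213 eV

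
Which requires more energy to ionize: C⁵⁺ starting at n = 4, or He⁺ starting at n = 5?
C⁵⁺ at n = 4 (E = -30.613 eV)

Using E_n = -13.6057 Z² / n² eV:

C⁵⁺ (Z = 6) at n = 4:
E = -13.6057 × 6² / 4² = -13.6057 × 36 / 16 = -30.612825 eV

He⁺ (Z = 2) at n = 5:
E = -13.6057 × 2² / 5² = -13.6057 × 4 / 25 = -2.176912 eV

Since -30.612825 eV < -2.176912 eV,
C⁵⁺ at n = 4 is more tightly bound (requires more energy to ionize).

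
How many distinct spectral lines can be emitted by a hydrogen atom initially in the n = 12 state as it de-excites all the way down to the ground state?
66

The electron can occupy levels n = 1, 2, ..., 12 during de-excitation — that is m = 12 - 1 + 1 = 12 distinct levels.

The number of distinct spectral lines equals the number of ways to choose 2 of these m levels (each pair gives one possible emission transition):

Number of lines = m(m-1)/2 = 12×11/2 = 66

These correspond to all possible transitions between the 12 levels:
12 → 11, 12 → 10, 12 → 9, 12 → 8, 12 → 7, 12 → 6, 12 → 5, 12 → 4...

Each transition produces a photon with a unique energy (and thus wavelength). This count does not depend on Z.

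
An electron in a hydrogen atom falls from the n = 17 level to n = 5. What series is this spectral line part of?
Pfund series

The spectral series in hydrogen are named based on the final (lower) energy level:
- Lyman series: n_final = 1 (ultraviolet)
- Balmer series: n_final = 2 (visible/near-UV)
- Paschen series: n_final = 3 (infrared)
- Brackett series: n_final = 4 (infrared)
- Pfund series: n_final = 5 (far infrared)

Since this transition ends at n = 5, it belongs to the Pfund series.

For reference, this 17 → 5 line has photon energy
ΔE = 13.6057 eV × (1/5² - 1/17²) = 0.4971494533 eV,
corresponding to wavelength λ = hc/ΔE = 1239.84 eV·nm / 0.4971494533 eV = 2493.8979 nm in the far infrared region.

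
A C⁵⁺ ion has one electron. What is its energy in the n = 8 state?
-7.65321 eV

For hydrogen-like ions, the energy levels scale with Z²:
E_n = -13.6057 Z² / n² eV

For C⁵⁺ (Z = 6) at n = 8:
E_8 = -13.6057 × 6² / 8²
E_8 = -13.6057 × 36 / 64
E_8 = -489.8052 / 64
E_8 = -7.65321 eV

The energy is 36 times more negative than hydrogen at the same n due to the stronger nuclear charge.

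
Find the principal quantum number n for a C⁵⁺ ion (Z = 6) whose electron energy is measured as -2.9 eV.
n = 13

The exact energy levels follow E_n = -13.6057 Z² / n² eV with Z = 6.

The measured value (-2.9 eV) is reported to only 2 significant figures, so we must test candidate n values and see which one matches to that precision.

Candidate energies:
  n = 11:  E = -13.6057 × 6² / 11² = -4.04798 eV
  n = 12:  E = -13.6057 × 6² / 12² = -3.40143 eV
  n = 13:  E = -13.6057 × 6² / 13² = -2.89826 eV  ← matches
  n = 14:  E = -13.6057 × 6² / 14² = -2.49901 eV
  n = 15:  E = -13.6057 × 6² / 15² = -2.17691 eV

Checking against the measurement of -2.9 eV (2 sig figs), only n = 13 agrees:
E_13 = -2.89826 eV, which rounds to -2.9 eV ✓

Therefore n = 13.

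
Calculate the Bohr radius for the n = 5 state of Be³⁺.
0.3307 nm (or 3.3074 Å)

The Bohr radius formula is:
r_n = n² a₀ / Z

where a₀ = 0.0529177 nm is the Bohr radius.

For Be³⁺ (Z = 4) at n = 5:
r_5 = 5² × 0.0529177 nm / 4
r_5 = 25 × 0.0529177 nm / 4
r_5 = 1.32294 nm / 4
r_5 = 0.3307 nm

The electron orbits at approximately 0.3307 nm from the nucleus.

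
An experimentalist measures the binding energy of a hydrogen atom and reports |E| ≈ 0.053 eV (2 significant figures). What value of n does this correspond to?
n = 16

The exact energy levels follow E_n = -13.6057 eV / n².

The measured value (-0.053 eV) is reported to only 2 significant figures, so we must test candidate n values and see which one matches to that precision.

Candidate energies:
  n = 14:  E = -13.6057/14² = -0.069417 eV
  n = 15:  E = -13.6057/15² = -0.060470 eV
  n = 16:  E = -13.6057/16² = -0.053147 eV  ← matches
  n = 17:  E = -13.6057/17² = -0.047079 eV
  n = 18:  E = -13.6057/18² = -0.041993 eV

Checking against the measurement of -0.053 eV (2 sig figs), only n = 16 agrees:
E_16 = -0.053147 eV, which rounds to -0.053 eV ✓

Therefore n = 16.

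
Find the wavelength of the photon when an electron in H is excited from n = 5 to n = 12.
2756.76847 nm

First, find the transition energy using E_n = -13.6057 / n² eV:
E_5 = -13.6057 / 5² = -0.54422800000 eV
E_12 = -13.6057 / 12² = -0.09448402778 eV

Photon energy: |ΔE| = |E_12 - E_5| = 0.44974397222 eV

Convert to wavelength using E = hc/λ with hc = 1239.84 eV·nm:
λ = hc/E = 1239.84 eV·nm / 0.44974397222 eV
λ = 2756.76847 nm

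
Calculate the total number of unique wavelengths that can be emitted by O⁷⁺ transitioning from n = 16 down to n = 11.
15

The electron can occupy levels n = 11, 12, ..., 16 during de-excitation — that is m = 16 - 11 + 1 = 6 distinct levels.

The number of distinct spectral lines equals the number of ways to choose 2 of these m levels (each pair gives one possible emission transition):

Number of lines = m(m-1)/2 = 6×5/2 = 15

These correspond to all possible transitions between the 6 levels:
16 → 15, 16 → 14, 16 → 13, 16 → 12, 16 → 11, 15 → 14, 15 → 13, 15 → 12...

Each transition produces a photon with a unique energy (and thus wavelength). This count does not depend on Z.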